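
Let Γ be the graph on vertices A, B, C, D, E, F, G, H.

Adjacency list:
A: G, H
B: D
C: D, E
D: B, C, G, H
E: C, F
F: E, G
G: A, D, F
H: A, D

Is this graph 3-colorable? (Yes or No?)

Yes

The chromatic number is 3. The cycle E-F-G-D-C-E has odd length 5, so it cannot be 2-colored; at least 3 colors are needed.
3 colors suffice: color 1 → {A, D, F}; color 2 → {B, E, G, H}; color 3 → {C}.
That is already a proper 3-coloring.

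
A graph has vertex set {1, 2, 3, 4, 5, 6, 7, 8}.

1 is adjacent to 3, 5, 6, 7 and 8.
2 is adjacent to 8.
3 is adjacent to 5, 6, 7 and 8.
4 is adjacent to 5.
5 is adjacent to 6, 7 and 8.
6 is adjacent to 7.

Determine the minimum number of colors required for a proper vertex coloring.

5

1, 3, 5, 6, 7 form a clique, so at least 5 colors are needed.
5 colors suffice: color red → {2, 5}; color blue → {3, 4}; color green → {1}; color yellow → {6, 8}; color purple → {7}. No two adjacent vertices share a color.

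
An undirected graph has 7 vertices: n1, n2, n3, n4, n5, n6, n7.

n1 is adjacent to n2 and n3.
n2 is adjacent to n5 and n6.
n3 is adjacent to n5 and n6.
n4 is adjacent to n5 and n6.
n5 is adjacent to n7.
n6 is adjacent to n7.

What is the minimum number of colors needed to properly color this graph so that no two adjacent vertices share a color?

n1 and n2 are adjacent, so at least 2 colors are needed.
2 colors suffice: n1=1, n2=2, n3=2, n4=2, n5=1, n6=1, n7=2. Each edge has distinct colors on its endpoints.

2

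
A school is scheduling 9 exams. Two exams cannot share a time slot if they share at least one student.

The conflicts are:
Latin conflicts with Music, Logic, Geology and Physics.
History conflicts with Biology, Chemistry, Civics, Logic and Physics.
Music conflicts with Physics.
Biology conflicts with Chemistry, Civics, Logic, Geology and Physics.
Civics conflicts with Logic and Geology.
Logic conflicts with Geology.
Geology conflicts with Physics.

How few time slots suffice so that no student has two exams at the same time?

4

History, Biology, Civics, Logic are mutually in conflict, so at least 4 time slots are needed.
4 time slots suffice: Latin=1, History=2, Music=2, Biology=1, Chemistry=3, Civics=4, Logic=3, Geology=2, Physics=3. Every pair that conflicts lands in different time slots.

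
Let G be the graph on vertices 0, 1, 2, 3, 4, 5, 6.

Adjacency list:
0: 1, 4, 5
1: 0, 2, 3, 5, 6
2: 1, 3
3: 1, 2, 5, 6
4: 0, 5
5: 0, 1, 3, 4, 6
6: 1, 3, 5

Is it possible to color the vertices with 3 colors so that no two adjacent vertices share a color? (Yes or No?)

No

1, 3, 5, 6 are pairwise adjacent (a clique of size 4), so at least 4 colors are needed.
So 3 colors are not enough.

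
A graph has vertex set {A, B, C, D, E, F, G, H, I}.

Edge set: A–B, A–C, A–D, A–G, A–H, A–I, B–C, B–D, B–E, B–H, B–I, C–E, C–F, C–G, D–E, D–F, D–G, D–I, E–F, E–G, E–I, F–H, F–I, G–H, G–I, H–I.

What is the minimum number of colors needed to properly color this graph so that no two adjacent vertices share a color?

4

D, E, F, I form a clique, so at least 4 colors are needed.
One proper 4-coloring: A=2, B=3, C=1, D=4, E=2, F=3, G=3, H=4, I=1. No two adjacent vertices share a color.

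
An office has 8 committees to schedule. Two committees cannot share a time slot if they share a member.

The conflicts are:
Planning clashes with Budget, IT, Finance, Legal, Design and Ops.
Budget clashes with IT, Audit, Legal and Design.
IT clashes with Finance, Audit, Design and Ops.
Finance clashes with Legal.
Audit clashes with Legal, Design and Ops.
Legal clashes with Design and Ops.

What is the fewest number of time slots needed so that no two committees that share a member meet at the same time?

4

Budget, Audit, Legal, Design all conflict with each other, so at least 4 time slots are needed.
4 time slots suffice: time slot 1 → {IT, Legal}; time slot 2 → {Planning, Audit}; time slot 3 → {Finance, Design, Ops}; time slot 4 → {Budget}. No two conflicting committees share a time slot.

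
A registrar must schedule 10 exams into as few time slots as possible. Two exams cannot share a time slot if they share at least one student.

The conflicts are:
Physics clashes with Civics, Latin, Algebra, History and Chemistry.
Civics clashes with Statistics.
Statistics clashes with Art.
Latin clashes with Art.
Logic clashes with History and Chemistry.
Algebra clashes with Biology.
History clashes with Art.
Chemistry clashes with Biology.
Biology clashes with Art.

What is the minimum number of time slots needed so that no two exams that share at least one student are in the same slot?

The cycle Art-Biology-Algebra-Physics-History-Art has odd length 5, so it cannot be 2-colored; at least 3 time slots are needed.
3 time slots suffice: time slot 1 → {Physics, Logic, Art}; time slot 2 → {Civics, Latin, Algebra, History, Chemistry}; time slot 3 → {Statistics, Biology}. No two conflicting exams share a time slot.

3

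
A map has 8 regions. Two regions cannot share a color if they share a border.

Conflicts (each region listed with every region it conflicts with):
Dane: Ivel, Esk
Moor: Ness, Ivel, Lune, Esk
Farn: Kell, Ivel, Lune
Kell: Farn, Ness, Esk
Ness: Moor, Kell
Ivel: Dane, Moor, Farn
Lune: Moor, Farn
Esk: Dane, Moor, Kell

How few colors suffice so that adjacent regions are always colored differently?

The cycle Farn-Kell-Ness-Moor-Lune-Farn has odd length 5, so it cannot be 2-colored; at least 3 colors are needed.
3 colors suffice: color 1 → {Dane, Moor, Kell}; color 2 → {Farn, Ness, Esk}; color 3 → {Ivel, Lune}. Each listed conflict is separated.

3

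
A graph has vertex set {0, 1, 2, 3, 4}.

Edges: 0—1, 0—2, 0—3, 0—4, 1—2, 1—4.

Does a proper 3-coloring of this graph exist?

Yes

The chromatic number is 3. 0, 1, 4 are mutually adjacent, so at least 3 colors are needed.
3 colors suffice: 0=red, 1=blue, 2=green, 3=blue, 4=green.
That is already a proper 3-coloring.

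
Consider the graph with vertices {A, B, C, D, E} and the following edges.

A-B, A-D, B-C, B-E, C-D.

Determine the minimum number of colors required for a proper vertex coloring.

B and C are adjacent, so at least 2 colors are needed.
2 colors suffice: color red → {B, D}; color blue → {A, C, E}. No two adjacent vertices share a color.

2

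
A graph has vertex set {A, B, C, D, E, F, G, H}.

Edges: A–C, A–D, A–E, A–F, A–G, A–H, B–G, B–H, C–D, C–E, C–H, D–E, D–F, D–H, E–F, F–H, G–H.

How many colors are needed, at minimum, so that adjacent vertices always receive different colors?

4

A, C, D, E are mutually adjacent (a clique of size 4), so at least 4 colors are needed.
A valid assignment using 4 colors: A=2, B=2, C=4, D=3, E=1, F=4, G=3, H=1. Every edge joins two different colors.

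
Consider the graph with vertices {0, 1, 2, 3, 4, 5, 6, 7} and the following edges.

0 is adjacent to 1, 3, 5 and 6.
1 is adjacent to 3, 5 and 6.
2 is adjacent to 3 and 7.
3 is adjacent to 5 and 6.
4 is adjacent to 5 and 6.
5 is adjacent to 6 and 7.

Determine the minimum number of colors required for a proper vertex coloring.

5

0, 1, 3, 5, 6 form a clique, so at least 5 colors are needed.
5 colors suffice: color red → {2, 5}; color blue → {3, 4, 7}; color green → {6}; color yellow → {1}; color purple → {0}. Every edge joins two different colors.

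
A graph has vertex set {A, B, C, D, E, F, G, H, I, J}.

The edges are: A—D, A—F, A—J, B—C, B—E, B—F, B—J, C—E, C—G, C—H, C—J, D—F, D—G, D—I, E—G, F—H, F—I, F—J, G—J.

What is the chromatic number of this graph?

A, F, J are mutually adjacent, so at least 3 colors are needed.
A valid assignment using 3 colors: A=3, B=3, C=1, D=2, E=2, F=1, G=3, H=2, I=3, J=2. Each edge has distinct colors on its endpoints.

3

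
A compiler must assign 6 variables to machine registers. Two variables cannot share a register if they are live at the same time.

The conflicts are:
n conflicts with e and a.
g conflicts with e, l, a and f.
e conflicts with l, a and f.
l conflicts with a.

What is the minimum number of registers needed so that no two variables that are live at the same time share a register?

4

g, e, l, a all conflict with each other, so at least 4 registers are needed.
4 registers suffice: n=3, g=3, e=1, l=4, a=2, f=2. Each listed conflict is separated.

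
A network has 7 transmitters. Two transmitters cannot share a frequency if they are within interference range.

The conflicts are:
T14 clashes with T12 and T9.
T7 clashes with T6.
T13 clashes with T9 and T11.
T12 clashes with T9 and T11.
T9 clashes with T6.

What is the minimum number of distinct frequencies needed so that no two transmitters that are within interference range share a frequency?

T14, T12, T9 all conflict with each other, so at least 3 frequencies are needed.
Using 3 frequencies: T14=3, T7=1, T13=2, T12=2, T9=1, T6=2, T11=1. Every pair that conflicts lands in different frequencies.

3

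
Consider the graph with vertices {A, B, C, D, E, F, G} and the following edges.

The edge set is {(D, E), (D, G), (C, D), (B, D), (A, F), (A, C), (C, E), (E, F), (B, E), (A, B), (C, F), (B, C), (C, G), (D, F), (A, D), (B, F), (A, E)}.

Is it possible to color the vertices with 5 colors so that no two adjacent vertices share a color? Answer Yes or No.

No

A, B, C, D, E, F form a clique, so at least 6 colors are needed.
So 5 colors are not enough.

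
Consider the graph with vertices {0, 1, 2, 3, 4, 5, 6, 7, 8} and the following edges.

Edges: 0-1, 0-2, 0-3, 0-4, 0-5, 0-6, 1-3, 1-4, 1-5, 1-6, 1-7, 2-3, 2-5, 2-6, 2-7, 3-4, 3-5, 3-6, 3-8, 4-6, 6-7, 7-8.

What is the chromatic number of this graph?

0, 1, 3, 4, 6 form a clique, so at least 5 colors are needed.
One proper 5-coloring: 0=d, 1=c, 2=c, 3=a, 4=e, 5=b, 6=b, 7=a, 8=b. Every edge joins two different colors.

5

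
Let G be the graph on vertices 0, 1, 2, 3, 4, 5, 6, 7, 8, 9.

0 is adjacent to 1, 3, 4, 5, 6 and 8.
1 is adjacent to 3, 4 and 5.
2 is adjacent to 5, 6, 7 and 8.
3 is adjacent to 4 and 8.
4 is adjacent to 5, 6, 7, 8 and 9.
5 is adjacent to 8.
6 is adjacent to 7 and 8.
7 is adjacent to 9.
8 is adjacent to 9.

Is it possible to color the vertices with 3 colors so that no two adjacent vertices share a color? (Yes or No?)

0, 1, 4, 5 are mutually adjacent (a clique of size 4), so at least 4 colors are needed.
So 3 colors are not enough.

No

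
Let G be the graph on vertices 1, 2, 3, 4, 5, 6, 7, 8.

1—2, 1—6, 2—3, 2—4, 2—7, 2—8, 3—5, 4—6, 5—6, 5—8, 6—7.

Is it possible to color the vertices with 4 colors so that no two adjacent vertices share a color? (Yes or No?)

Yes

The chromatic number is 3. The cycle 5-6-4-2-8-5 has odd length 5, so it cannot be 2-colored; at least 3 colors are needed.
One proper 3-coloring: 1=blue, 2=red, 3=green, 4=blue, 5=blue, 6=red, 7=blue, 8=green.
Since 4 ≥ 3, a proper 4-coloring certainly exists.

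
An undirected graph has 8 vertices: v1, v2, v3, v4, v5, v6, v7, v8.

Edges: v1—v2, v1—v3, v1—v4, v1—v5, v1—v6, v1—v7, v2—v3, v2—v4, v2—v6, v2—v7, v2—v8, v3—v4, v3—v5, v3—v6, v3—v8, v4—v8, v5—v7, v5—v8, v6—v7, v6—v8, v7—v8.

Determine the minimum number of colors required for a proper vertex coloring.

v2, v3, v6, v8 are mutually adjacent (a clique of size 4), so at least 4 colors are needed.
One proper 4-coloring: v1=red, v2=blue, v3=green, v4=yellow, v5=blue, v6=yellow, v7=green, v8=red. No two adjacent vertices share a color.

4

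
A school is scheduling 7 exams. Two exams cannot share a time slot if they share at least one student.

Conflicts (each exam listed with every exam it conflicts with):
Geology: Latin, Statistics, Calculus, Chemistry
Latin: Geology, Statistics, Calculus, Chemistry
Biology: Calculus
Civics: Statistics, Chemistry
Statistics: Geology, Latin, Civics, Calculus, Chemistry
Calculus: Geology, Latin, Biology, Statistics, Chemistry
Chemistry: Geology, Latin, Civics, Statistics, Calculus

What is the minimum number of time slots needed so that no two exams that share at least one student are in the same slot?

5

Geology, Latin, Statistics, Calculus, Chemistry pairwise conflict, so at least 5 time slots are needed.
Using 5 time slots: Geology=5, Latin=4, Biology=2, Civics=1, Statistics=2, Calculus=1, Chemistry=3. Each listed conflict is separated.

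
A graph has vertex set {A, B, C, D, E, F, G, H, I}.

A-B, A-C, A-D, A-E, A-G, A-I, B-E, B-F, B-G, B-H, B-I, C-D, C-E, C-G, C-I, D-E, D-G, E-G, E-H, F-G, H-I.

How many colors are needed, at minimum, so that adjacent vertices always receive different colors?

A, C, D, E, G form a clique, so at least 5 colors are needed.
A valid assignment using 5 colors: A=3, B=4, C=4, D=5, E=2, F=2, G=1, H=3, I=1. Every edge joins two different colors.

5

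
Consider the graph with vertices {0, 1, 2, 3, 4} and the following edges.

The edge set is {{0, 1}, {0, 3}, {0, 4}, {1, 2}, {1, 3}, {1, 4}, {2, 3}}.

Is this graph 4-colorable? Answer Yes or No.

The chromatic number is 3. 1, 2, 3 form a triangle, so at least 3 colors are needed.
A valid assignment using 3 colors: 0=c, 1=a, 2=c, 3=b, 4=b.
Since 4 ≥ 3, a proper 4-coloring certainly exists.

Yes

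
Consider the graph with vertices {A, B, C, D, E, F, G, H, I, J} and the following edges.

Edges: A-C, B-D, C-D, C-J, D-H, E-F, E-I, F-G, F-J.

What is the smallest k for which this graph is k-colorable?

F and G are adjacent, so at least 2 colors are needed.
A valid assignment using 2 colors: A=2, B=1, C=1, D=2, E=2, F=1, G=2, H=1, I=1, J=2. Each edge has distinct colors on its endpoints.

2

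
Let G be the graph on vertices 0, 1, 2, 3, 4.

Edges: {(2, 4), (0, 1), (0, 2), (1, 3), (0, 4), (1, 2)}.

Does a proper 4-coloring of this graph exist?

Yes

The chromatic number is 3. 0, 1, 2 are mutually adjacent, so at least 3 colors are needed.
3 colors suffice: color red → {1, 4}; color blue → {0, 3}; color green → {2}.
Since 4 ≥ 3, a proper 4-coloring certainly exists.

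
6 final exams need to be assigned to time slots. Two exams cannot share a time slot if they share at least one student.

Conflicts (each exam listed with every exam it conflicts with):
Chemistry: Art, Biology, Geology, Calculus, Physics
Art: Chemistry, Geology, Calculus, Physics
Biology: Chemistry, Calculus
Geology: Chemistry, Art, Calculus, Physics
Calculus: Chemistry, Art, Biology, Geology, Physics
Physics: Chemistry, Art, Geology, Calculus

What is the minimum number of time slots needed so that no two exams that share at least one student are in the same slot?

5

Chemistry, Art, Geology, Calculus, Physics pairwise conflict, so at least 5 time slots are needed.
5 time slots suffice: Chemistry=2, Art=5, Biology=3, Geology=3, Calculus=1, Physics=4. Every pair that conflicts lands in different time slots.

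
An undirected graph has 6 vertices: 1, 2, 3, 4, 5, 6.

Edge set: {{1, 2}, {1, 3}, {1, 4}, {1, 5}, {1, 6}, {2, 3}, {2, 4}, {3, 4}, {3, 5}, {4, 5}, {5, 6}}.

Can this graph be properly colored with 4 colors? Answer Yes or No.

The chromatic number is 4. 1, 3, 4, 5 are mutually adjacent (a clique of size 4), so at least 4 colors are needed.
A valid assignment using 4 colors: 1=a, 2=b, 3=d, 4=c, 5=b, 6=c.
That is already a proper 4-coloring.

Yes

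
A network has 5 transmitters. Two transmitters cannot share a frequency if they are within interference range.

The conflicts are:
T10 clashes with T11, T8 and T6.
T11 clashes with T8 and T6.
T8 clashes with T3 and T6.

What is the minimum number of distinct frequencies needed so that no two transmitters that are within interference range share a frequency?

T10, T11, T8, T6 are mutually in conflict, so at least 4 frequencies are needed.
4 frequencies suffice: frequency 1 → {T8}; frequency 2 → {T10, T3}; frequency 3 → {T6}; frequency 4 → {T11}. Each listed conflict is separated.

4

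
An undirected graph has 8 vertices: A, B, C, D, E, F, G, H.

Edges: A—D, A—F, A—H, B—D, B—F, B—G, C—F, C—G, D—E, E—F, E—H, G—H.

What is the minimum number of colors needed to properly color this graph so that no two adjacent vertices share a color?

3

The cycle E-H-G-B-D-E has odd length 5, so it cannot be 2-colored; at least 3 colors are needed.
3 colors suffice: color 1 → {D, F, G}; color 2 → {B, C, H}; color 3 → {A, E}. Every edge joins two different colors.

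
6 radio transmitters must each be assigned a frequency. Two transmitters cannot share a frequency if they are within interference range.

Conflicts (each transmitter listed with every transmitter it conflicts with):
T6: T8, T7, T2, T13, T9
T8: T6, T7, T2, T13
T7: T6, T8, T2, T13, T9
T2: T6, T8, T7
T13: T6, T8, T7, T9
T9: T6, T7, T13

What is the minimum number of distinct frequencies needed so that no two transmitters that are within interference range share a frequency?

T6, T8, T7, T2 all conflict with each other, so at least 4 frequencies are needed.
4 frequencies suffice: frequency 1 → {T6}; frequency 2 → {T7}; frequency 3 → {T8, T9}; frequency 4 → {T2, T13}. No two conflicting transmitters share a frequency.

4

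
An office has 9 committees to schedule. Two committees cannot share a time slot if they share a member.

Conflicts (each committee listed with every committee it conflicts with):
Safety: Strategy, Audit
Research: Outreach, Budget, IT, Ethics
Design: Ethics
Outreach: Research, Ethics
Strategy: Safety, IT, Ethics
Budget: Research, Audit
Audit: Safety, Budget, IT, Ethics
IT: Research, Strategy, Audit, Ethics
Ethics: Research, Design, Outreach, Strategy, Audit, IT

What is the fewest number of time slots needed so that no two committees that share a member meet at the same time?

3

Research, Outreach, Ethics pairwise conflict, so at least 3 time slots are needed.
A valid assignment using 3 time slots: Safety=1, Research=2, Design=2, Outreach=3, Strategy=2, Budget=1, Audit=2, IT=3, Ethics=1. No two conflicting committees share a time slot.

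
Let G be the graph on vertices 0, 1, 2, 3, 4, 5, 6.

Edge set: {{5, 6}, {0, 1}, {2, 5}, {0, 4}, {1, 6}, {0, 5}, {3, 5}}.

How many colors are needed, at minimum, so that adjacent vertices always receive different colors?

1 and 6 are adjacent, so at least 2 colors are needed.
2 colors suffice: color red → {1, 4, 5}; color blue → {0, 2, 3, 6}. Every edge joins two different colors.

2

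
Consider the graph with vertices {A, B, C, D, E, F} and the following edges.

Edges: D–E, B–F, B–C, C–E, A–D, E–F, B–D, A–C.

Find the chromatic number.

2

A and D are adjacent, so at least 2 colors are needed.
2 colors suffice: color 1 → {A, B, E}; color 2 → {C, D, F}. Every edge joins two different colors.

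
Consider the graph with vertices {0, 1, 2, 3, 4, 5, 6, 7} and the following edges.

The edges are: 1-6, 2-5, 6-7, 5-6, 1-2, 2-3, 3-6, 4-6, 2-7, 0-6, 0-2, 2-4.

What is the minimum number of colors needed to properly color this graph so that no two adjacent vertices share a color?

2

1 and 6 are adjacent, so at least 2 colors are needed.
One proper 2-coloring: 0=blue, 1=blue, 2=red, 3=blue, 4=blue, 5=blue, 6=red, 7=blue. Each edge has distinct colors on its endpoints.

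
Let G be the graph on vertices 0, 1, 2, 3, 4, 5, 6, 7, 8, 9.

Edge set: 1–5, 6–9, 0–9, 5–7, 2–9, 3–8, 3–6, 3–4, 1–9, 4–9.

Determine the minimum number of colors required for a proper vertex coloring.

2

0 and 9 are adjacent, so at least 2 colors are needed.
2 colors suffice: color red → {3, 5, 9}; color blue → {0, 1, 2, 4, 6, 7, 8}. Each edge has distinct colors on its endpoints.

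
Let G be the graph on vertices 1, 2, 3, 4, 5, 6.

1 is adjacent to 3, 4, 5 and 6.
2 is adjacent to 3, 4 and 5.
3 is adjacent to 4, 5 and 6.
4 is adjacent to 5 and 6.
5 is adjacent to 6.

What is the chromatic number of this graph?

5

1, 3, 4, 5, 6 are mutually adjacent (a clique of size 5), so at least 5 colors are needed.
5 colors suffice: color a → {4}; color b → {3}; color c → {5}; color d → {2, 6}; color e → {1}. Every edge joins two different colors.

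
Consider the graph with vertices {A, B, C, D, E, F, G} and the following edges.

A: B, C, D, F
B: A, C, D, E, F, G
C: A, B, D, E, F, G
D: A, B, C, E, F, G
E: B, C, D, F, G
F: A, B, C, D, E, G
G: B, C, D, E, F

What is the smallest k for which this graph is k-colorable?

6

B, C, D, E, F, G form a clique, so at least 6 colors are needed.
A valid assignment using 6 colors: A=5, B=2, C=1, D=3, E=5, F=4, G=6. Each edge has distinct colors on its endpoints.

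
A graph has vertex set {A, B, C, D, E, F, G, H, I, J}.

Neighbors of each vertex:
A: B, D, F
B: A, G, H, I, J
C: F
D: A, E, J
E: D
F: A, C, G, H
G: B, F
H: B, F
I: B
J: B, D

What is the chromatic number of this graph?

2

B and I are adjacent, so at least 2 colors are needed.
2 colors suffice: color red → {B, D, F}; color blue → {A, C, E, G, H, I, J}. Every edge joins two different colors.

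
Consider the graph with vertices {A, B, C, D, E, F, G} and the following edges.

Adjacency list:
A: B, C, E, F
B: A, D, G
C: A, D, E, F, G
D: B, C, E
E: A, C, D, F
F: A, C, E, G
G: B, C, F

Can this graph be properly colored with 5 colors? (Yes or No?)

Yes

The chromatic number is 4. A, C, E, F are mutually adjacent (a clique of size 4), so at least 4 colors are needed.
4 colors suffice: color red → {B, C}; color blue → {A, D, G}; color green → {E}; color yellow → {F}.
Since 5 ≥ 4, a proper 5-coloring certainly exists.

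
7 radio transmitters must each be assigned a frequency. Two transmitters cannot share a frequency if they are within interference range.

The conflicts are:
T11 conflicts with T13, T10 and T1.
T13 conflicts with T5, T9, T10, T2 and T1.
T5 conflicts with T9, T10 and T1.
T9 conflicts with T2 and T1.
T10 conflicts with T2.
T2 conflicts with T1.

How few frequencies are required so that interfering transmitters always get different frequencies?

4

T13, T9, T2, T1 all conflict with each other, so at least 4 frequencies are needed.
4 frequencies suffice: T11=3, T13=1, T5=3, T9=4, T10=2, T2=3, T1=2. Every pair that conflicts lands in different frequencies.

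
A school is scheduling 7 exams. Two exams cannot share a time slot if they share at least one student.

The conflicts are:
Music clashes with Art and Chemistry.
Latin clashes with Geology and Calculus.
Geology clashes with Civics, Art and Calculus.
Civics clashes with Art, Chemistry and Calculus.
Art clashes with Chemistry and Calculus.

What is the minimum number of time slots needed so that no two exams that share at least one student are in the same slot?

Geology, Civics, Art, Calculus all conflict with each other, so at least 4 time slots are needed.
4 time slots suffice: time slot 1 → {Latin, Art}; time slot 2 → {Chemistry, Calculus}; time slot 3 → {Music, Civics}; time slot 4 → {Geology}. No two conflicting exams share a time slot.

4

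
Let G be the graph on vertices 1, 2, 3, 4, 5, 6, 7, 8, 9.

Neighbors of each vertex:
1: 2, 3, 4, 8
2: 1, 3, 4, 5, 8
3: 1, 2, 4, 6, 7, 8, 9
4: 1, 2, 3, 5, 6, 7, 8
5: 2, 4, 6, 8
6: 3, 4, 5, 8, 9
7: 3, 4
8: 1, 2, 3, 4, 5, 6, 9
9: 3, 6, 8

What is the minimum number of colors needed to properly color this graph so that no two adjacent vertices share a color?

1, 2, 3, 4, 8 are pairwise adjacent (a clique of size 5), so at least 5 colors are needed.
One proper 5-coloring: 1=purple, 2=yellow, 3=red, 4=blue, 5=red, 6=yellow, 7=green, 8=green, 9=blue. Every edge joins two different colors.

5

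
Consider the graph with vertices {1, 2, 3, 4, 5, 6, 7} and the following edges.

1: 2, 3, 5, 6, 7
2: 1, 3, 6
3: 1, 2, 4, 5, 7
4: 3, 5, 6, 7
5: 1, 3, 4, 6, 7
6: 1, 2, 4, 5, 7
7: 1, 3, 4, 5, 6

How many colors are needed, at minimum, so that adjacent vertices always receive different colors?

4

3, 4, 5, 7 are pairwise adjacent (a clique of size 4), so at least 4 colors are needed.
4 colors suffice: color red → {3, 6}; color blue → {2, 5}; color green → {1, 4}; color yellow → {7}. Every edge joins two different colors.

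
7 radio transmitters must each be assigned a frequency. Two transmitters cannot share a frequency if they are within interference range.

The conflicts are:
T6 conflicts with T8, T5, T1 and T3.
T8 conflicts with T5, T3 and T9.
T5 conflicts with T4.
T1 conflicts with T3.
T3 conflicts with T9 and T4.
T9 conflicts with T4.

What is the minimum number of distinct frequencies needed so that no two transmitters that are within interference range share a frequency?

T6, T1, T3 all conflict with each other, so at least 3 frequencies are needed.
3 frequencies suffice: frequency 1 → {T5, T3}; frequency 2 → {T6, T9}; frequency 3 → {T8, T1, T4}. No two conflicting transmitters share a frequency.

3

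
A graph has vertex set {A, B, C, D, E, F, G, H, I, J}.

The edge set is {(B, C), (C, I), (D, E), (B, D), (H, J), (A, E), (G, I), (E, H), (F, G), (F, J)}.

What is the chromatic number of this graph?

3

The cycle J-H-E-D-B-C-I-G-F-J has odd length 9, so it cannot be 2-colored; at least 3 colors are needed.
3 colors suffice: color 1 → {B, E, F, I}; color 2 → {A, C, D, G, H}; color 3 → {J}. No two adjacent vertices share a color.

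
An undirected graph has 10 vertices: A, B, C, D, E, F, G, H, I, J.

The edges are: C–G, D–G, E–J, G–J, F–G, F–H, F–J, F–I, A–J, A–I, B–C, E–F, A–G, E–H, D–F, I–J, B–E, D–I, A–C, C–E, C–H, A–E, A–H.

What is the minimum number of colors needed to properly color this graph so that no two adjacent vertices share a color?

A, C, E, H are pairwise adjacent (a clique of size 4), so at least 4 colors are needed.
4 colors suffice: color red → {E, G, I}; color blue → {A, B, F}; color green → {C, D, J}; color yellow → {H}. Every edge joins two different colors.

4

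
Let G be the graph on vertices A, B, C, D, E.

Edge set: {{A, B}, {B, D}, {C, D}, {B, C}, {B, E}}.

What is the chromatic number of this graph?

3

B, C, D are pairwise adjacent, so at least 3 colors are needed.
3 colors suffice: color red → {B}; color blue → {A, C, E}; color green → {D}. No two adjacent vertices share a color.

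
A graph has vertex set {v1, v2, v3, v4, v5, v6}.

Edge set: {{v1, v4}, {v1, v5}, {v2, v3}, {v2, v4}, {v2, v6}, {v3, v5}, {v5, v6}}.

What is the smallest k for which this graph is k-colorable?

The cycle v2-v4-v1-v5-v3-v2 has odd length 5, so it cannot be 2-colored; at least 3 colors are needed.
3 colors suffice: v1=blue, v2=red, v3=blue, v4=green, v5=red, v6=blue. Every edge joins two different colors.

3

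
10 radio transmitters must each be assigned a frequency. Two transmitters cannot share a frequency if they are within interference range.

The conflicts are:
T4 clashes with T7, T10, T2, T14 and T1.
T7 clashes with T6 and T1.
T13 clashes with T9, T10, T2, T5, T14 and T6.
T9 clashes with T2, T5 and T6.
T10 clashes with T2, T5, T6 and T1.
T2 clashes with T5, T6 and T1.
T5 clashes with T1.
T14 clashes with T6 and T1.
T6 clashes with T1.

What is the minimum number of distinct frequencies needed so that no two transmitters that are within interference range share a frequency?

4

T10, T2, T5, T1 all conflict with each other, so at least 4 frequencies are needed.
4 frequencies suffice: frequency 1 → {T13, T1}; frequency 2 → {T7, T2, T14}; frequency 3 → {T4, T5, T6}; frequency 4 → {T9, T10}. Every pair that conflicts lands in different frequencies.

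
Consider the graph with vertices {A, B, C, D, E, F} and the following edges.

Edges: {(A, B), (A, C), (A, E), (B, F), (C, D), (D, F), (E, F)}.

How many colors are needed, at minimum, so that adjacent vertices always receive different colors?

The cycle C-D-F-E-A-C has odd length 5, so it cannot be 2-colored; at least 3 colors are needed.
3 colors suffice: color red → {A, F}; color blue → {B, C, E}; color green → {D}. Each edge has distinct colors on its endpoints.

3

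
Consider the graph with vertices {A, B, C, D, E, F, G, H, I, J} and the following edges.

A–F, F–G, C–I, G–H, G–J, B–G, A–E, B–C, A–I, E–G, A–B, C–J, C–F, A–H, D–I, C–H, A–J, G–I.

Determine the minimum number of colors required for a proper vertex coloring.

A and B are adjacent, so at least 2 colors are needed.
One proper 2-coloring: A=red, B=blue, C=red, D=red, E=blue, F=blue, G=red, H=blue, I=blue, J=blue. Each edge has distinct colors on its endpoints.

2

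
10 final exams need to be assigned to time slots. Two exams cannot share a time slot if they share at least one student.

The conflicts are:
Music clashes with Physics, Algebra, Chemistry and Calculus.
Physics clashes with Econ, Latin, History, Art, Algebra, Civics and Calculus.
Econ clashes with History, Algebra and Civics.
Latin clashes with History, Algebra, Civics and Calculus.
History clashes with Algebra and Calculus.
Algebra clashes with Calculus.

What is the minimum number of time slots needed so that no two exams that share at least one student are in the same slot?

Physics, Latin, History, Algebra, Calculus pairwise conflict, so at least 5 time slots are needed.
A valid assignment using 5 time slots: Music=4, Physics=1, Econ=3, Latin=4, History=5, Art=2, Algebra=2, Civics=2, Chemistry=1, Calculus=3. Every pair that conflicts lands in different time slots.

5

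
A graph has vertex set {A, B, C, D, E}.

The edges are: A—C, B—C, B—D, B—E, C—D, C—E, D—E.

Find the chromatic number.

B, C, D, E are pairwise adjacent (a clique of size 4), so at least 4 colors are needed.
A valid assignment using 4 colors: A=2, B=2, C=1, D=4, E=3. No two adjacent vertices share a color.

4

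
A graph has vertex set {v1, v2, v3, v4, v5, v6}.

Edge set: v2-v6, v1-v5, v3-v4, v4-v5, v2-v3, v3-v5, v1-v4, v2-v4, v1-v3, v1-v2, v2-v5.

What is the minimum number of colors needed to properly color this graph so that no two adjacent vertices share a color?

v1, v2, v3, v4, v5 are mutually adjacent (a clique of size 5), so at least 5 colors are needed.
A valid assignment using 5 colors: v1=Y, v2=R, v3=P, v4=G, v5=B, v6=B. Each edge has distinct colors on its endpoints.

5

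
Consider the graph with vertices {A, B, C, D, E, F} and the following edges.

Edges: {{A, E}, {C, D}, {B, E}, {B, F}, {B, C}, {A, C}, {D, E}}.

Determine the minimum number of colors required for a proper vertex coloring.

A and E are adjacent, so at least 2 colors are needed.
2 colors suffice: color 1 → {A, B, D}; color 2 → {C, E, F}. No two adjacent vertices share a color.

2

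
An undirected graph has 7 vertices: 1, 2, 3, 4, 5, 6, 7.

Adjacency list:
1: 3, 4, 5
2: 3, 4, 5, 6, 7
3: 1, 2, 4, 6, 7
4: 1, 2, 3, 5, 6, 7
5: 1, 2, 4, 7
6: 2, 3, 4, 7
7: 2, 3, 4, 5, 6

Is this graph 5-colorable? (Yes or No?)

The chromatic number is 5. 2, 3, 4, 6, 7 are pairwise adjacent (a clique of size 5), so at least 5 colors are needed.
5 colors suffice: 1=blue, 2=green, 3=yellow, 4=red, 5=yellow, 6=purple, 7=blue.
That is already a proper 5-coloring.

Yes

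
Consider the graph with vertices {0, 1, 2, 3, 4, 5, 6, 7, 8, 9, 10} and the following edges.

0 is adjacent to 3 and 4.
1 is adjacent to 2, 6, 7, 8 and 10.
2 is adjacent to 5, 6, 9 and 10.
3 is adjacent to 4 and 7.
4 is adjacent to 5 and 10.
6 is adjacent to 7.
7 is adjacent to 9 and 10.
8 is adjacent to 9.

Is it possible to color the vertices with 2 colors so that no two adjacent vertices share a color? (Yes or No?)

1, 7, 10 are mutually adjacent, so at least 3 colors are needed.
So 2 colors are not enough.

No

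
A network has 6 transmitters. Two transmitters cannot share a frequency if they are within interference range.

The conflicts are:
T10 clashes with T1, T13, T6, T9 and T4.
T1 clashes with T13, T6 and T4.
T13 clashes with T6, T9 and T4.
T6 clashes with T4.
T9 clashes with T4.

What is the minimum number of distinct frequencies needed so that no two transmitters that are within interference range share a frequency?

T10, T1, T13, T6, T4 are mutually in conflict, so at least 5 frequencies are needed.
5 frequencies suffice: T10=1, T1=5, T13=2, T6=4, T9=4, T4=3. No two conflicting transmitters share a frequency.

5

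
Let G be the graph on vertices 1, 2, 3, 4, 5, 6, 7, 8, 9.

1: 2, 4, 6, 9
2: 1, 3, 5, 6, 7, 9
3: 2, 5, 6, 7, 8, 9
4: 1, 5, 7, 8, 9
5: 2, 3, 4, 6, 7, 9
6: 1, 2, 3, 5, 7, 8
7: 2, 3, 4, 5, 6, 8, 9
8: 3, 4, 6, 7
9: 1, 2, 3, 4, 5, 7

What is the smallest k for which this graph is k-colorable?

5

2, 3, 5, 6, 7 are pairwise adjacent (a clique of size 5), so at least 5 colors are needed.
A valid assignment using 5 colors: 1=red, 2=yellow, 3=green, 4=green, 5=blue, 6=purple, 7=red, 8=blue, 9=purple. Every edge joins two different colors.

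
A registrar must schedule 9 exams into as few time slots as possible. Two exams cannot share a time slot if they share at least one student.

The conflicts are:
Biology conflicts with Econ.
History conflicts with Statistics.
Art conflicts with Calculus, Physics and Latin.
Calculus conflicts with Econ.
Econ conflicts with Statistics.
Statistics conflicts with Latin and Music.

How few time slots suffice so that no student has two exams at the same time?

The cycle Art-Calculus-Econ-Statistics-Latin-Art has odd length 5, so it cannot be 2-colored; at least 3 time slots are needed.
3 time slots suffice: time slot 1 → {Biology, Art, Statistics}; time slot 2 → {History, Econ, Physics, Latin, Music}; time slot 3 → {Calculus}. Every pair that conflicts lands in different time slots.

3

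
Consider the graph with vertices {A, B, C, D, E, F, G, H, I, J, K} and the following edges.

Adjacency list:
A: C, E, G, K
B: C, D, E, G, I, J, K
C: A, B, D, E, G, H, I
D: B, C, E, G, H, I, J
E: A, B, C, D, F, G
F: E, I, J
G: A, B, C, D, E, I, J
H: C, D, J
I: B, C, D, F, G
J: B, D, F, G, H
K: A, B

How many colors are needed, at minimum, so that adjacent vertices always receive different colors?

5

B, C, D, E, G form a clique, so at least 5 colors are needed.
A valid assignment using 5 colors: A=1, B=1, C=3, D=2, E=5, F=1, G=4, H=1, I=5, J=3, K=2. Every edge joins two different colors.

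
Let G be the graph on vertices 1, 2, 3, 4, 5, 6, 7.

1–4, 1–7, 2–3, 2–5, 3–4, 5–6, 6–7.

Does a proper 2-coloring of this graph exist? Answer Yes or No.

The cycle 2-3-4-1-7-6-5-2 has odd length 7, so it cannot be 2-colored; at least 3 colors are needed.
So 2 colors are not enough.

No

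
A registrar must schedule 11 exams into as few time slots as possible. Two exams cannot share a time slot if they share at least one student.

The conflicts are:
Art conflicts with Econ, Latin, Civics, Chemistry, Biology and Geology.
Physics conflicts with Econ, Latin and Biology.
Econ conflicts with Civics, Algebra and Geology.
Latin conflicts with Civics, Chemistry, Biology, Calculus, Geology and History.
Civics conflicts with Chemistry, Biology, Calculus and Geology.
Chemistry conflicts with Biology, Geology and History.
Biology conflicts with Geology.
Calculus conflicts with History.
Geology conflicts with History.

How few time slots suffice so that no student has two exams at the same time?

Art, Latin, Civics, Chemistry, Biology, Geology pairwise conflict, so at least 6 time slots are needed.
A valid assignment using 6 time slots: Art=4, Physics=2, Econ=1, Latin=1, Civics=2, Chemistry=5, Algebra=2, Biology=6, Calculus=3, Geology=3, History=2. Each listed conflict is separated.

6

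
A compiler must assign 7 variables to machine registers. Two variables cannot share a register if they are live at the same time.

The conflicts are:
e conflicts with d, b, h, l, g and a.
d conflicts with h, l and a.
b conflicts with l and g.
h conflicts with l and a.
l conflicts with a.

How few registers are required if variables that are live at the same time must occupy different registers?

e, d, h, l, a are mutually in conflict, so at least 5 registers are needed.
Using 5 registers: e=1, d=5, b=3, h=3, l=2, g=2, a=4. Each listed conflict is separated.

5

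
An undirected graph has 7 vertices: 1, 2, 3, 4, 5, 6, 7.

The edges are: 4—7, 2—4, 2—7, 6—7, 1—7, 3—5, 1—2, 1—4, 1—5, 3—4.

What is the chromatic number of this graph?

1, 2, 4, 7 are pairwise adjacent (a clique of size 4), so at least 4 colors are needed.
4 colors suffice: color a → {4, 5, 6}; color b → {3, 7}; color c → {1}; color d → {2}. Every edge joins two different colors.

4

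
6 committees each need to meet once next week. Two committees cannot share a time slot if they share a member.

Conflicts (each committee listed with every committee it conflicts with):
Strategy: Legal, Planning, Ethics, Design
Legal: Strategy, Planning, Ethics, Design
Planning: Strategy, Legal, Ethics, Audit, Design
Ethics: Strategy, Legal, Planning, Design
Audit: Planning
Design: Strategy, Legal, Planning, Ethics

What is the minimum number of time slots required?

5

Strategy, Legal, Planning, Ethics, Design are mutually in conflict, so at least 5 time slots are needed.
5 time slots suffice: time slot 1 → {Planning}; time slot 2 → {Ethics, Audit}; time slot 3 → {Legal}; time slot 4 → {Design}; time slot 5 → {Strategy}. Each listed conflict is separated.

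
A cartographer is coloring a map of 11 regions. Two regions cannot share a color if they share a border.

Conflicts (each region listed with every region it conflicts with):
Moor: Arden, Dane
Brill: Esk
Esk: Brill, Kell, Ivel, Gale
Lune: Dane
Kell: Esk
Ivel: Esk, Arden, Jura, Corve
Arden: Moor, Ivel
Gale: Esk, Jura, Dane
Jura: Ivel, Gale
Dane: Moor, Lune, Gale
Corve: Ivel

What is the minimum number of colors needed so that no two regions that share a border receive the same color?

2

Moor and Arden conflict, so at least 2 colors are needed.
2 colors suffice: color 1 → {Esk, Arden, Jura, Dane, Corve}; color 2 → {Moor, Brill, Lune, Kell, Ivel, Gale}. Every pair that conflicts lands in different colors.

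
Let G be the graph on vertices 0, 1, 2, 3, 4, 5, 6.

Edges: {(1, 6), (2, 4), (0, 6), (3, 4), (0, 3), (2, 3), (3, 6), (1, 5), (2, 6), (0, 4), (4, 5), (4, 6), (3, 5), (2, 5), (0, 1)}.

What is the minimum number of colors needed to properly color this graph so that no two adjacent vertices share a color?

4

2, 3, 4, 5 are mutually adjacent (a clique of size 4), so at least 4 colors are needed.
4 colors suffice: color a → {1, 4}; color b → {5, 6}; color c → {3}; color d → {0, 2}. Every edge joins two different colors.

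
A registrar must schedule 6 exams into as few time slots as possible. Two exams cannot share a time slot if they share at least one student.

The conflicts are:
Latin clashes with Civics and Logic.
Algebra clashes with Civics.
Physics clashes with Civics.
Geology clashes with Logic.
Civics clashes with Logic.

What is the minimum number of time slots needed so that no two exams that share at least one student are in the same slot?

3

Latin, Civics, Logic pairwise conflict, so at least 3 time slots are needed.
A valid assignment using 3 time slots: Latin=3, Algebra=2, Physics=2, Geology=1, Civics=1, Logic=2. No two conflicting exams share a time slot.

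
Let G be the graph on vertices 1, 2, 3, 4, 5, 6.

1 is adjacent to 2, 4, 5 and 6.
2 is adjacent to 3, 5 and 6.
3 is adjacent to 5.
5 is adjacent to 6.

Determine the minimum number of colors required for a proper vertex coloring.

4

1, 2, 5, 6 form a clique, so at least 4 colors are needed.
4 colors suffice: color red → {1, 3}; color blue → {2, 4}; color green → {5}; color yellow → {6}. No two adjacent vertices share a color.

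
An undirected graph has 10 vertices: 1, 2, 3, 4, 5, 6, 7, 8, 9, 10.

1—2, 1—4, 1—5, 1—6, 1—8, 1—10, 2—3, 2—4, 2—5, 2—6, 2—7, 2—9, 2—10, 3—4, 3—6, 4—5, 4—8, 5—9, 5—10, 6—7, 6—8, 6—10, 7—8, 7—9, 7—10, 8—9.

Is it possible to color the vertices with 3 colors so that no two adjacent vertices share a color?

2, 6, 7, 10 form a clique, so at least 4 colors are needed.
So 3 colors are not enough.

No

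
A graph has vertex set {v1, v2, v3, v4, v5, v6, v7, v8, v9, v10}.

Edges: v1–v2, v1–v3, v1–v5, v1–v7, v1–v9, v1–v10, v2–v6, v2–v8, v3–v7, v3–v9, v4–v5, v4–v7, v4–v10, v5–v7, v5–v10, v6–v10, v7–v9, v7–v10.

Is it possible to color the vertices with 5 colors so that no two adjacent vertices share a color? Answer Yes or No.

The chromatic number is 4. v1, v5, v7, v10 form a clique, so at least 4 colors are needed.
4 colors suffice: v1=2, v2=1, v3=3, v4=2, v5=4, v6=2, v7=1, v8=2, v9=4, v10=3.
Since 5 ≥ 4, a proper 5-coloring certainly exists.

Yes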